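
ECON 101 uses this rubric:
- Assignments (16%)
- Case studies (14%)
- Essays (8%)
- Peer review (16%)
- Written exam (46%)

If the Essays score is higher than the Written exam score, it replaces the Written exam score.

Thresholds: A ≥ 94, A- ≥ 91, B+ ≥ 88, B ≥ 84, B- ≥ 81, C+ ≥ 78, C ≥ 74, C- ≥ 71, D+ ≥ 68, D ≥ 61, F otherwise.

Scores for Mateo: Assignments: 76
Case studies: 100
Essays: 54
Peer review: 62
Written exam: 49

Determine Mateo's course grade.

Essays (54) > Written exam (49), so Written exam counts as 54.
Weighted total:
  Assignments 76 × 0.16 = 12.16
  Case studies 100 × 0.14 = 14
  Essays 54 × 0.08 = 4.32
  Peer review 62 × 0.16 = 9.92
  Written exam 54 × 0.46 = 24.84
Sum = 65.24
65.24 is ≥ 61 and < 68 → D

D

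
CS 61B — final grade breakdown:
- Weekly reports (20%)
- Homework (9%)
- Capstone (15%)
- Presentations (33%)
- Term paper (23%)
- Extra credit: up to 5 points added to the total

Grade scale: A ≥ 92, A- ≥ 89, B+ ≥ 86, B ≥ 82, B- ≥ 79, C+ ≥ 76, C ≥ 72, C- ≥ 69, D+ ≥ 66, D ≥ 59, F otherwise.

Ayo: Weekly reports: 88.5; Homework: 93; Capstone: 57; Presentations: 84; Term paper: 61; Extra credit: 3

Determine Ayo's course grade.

B-

Weighted total:
  Weekly reports 88.5 × 0.2 = 17.7
  Homework 93 × 0.09 = 8.37
  Capstone 57 × 0.15 = 8.55
  Presentations 84 × 0.33 = 27.72
  Term paper 61 × 0.23 = 14.03
Sum = 76.37
Extra credit: 76.37 + 3 = 79.37
79.37 is ≥ 79 and < 82 → B-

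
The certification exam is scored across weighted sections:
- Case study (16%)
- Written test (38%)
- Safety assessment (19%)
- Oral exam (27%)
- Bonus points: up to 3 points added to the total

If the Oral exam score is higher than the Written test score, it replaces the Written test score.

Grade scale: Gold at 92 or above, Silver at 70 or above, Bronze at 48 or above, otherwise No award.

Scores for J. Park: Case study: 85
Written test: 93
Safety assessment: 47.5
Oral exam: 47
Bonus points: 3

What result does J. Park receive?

Silver

Oral exam (47) ≤ Written test (93), so Written test stays at 93.
Weighted total:
  Case study 85 × 0.16 = 13.6
  Written test 93 × 0.38 = 35.34
  Safety assessment 47.5 × 0.19 = 9.025
  Oral exam 47 × 0.27 = 12.69
Sum = 70.655
Bonus points: 70.655 + 3 = 73.655
73.655 is ≥ 70 and < 92 → Silver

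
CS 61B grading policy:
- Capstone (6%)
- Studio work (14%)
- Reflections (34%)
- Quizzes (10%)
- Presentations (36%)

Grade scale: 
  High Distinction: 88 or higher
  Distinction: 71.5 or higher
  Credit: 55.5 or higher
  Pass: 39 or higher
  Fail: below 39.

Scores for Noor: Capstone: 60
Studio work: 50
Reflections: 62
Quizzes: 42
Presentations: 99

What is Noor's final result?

Distinction

Weighted total:
  Capstone 60 × 0.06 = 3.6
  Studio work 50 × 0.14 = 7
  Reflections 62 × 0.34 = 21.08
  Quizzes 42 × 0.1 = 4.2
  Presentations 99 × 0.36 = 35.64
Sum = 71.52
71.52 is ≥ 71.5 and < 88 → Distinction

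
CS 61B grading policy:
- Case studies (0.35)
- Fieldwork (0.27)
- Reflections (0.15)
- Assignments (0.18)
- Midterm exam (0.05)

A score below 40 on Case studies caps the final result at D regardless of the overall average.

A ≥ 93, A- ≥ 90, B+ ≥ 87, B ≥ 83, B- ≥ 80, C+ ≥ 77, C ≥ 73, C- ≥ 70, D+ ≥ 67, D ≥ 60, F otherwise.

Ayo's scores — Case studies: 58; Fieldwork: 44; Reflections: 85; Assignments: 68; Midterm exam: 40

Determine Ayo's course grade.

Case studies score 58 ≥ 40: minimum met.
Weighted total:
  Case studies 58 × 0.35 = 20.3
  Fieldwork 44 × 0.27 = 11.88
  Reflections 85 × 0.15 = 12.75
  Assignments 68 × 0.18 = 12.24
  Midterm exam 40 × 0.05 = 2
Sum = 59.17
59.17 < 60 → F

F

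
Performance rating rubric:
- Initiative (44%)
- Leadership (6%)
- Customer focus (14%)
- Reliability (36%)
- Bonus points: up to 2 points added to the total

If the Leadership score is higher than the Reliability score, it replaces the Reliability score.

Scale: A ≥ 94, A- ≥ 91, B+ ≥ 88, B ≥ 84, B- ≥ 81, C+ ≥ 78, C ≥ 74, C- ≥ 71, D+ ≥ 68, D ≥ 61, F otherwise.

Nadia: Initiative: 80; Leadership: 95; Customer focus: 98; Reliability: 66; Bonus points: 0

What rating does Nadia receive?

B+

Leadership (95) > Reliability (66), so Reliability counts as 95.
Weighted total:
  Initiative 80 × 0.44 = 35.2
  Leadership 95 × 0.06 = 5.7
  Customer focus 98 × 0.14 = 13.72
  Reliability 95 × 0.36 = 34.2
Sum = 88.82
Bonus points: 88.82 + 0 = 88.82
88.82 is ≥ 88 and < 91 → B+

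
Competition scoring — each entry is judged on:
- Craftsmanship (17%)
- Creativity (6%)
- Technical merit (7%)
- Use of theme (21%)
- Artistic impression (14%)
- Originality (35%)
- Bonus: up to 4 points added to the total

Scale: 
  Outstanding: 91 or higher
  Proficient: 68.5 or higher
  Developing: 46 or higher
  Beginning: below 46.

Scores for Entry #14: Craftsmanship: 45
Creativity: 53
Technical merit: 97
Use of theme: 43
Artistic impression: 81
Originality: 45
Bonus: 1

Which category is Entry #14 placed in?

Weighted total:
  Craftsmanship 45 × 0.17 = 7.65
  Creativity 53 × 0.06 = 3.18
  Technical merit 97 × 0.07 = 6.79
  Use of theme 43 × 0.21 = 9.03
  Artistic impression 81 × 0.14 = 11.34
  Originality 45 × 0.35 = 15.75
Sum = 53.74
Bonus: 53.74 + 1 = 54.74
54.74 is ≥ 46 and < 68.5 → Developing

Developing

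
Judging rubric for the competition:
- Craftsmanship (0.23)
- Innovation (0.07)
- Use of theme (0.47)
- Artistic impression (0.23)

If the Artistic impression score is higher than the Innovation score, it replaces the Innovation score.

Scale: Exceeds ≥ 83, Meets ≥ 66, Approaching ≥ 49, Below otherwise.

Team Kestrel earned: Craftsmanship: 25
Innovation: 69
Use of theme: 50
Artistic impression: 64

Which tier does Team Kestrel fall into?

Below

Artistic impression (64) ≤ Innovation (69), so Innovation stays at 69.
Weighted total:
  Craftsmanship 25 × 0.23 = 5.75
  Innovation 69 × 0.07 = 4.83
  Use of theme 50 × 0.47 = 23.5
  Artistic impression 64 × 0.23 = 14.72
Sum = 48.8
48.8 < 49 → Below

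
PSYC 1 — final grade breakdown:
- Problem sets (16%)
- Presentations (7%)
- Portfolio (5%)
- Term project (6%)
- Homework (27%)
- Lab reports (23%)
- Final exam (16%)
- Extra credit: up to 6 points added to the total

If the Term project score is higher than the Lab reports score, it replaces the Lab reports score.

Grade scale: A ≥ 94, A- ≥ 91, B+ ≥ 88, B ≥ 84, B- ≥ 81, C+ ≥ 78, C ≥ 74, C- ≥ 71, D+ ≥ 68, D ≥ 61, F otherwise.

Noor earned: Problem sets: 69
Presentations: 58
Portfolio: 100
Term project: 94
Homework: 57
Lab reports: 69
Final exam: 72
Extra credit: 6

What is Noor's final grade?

Term project (94) > Lab reports (69), so Lab reports counts as 94.
Weighted total:
  Problem sets 69 × 0.16 = 11.04
  Presentations 58 × 0.07 = 4.06
  Portfolio 100 × 0.05 = 5
  Term project 94 × 0.06 = 5.64
  Homework 57 × 0.27 = 15.39
  Lab reports 94 × 0.23 = 21.62
  Final exam 72 × 0.16 = 11.52
Sum = 74.27
Extra credit: 74.27 + 6 = 80.27
80.27 is ≥ 78 and < 81 → C+

C+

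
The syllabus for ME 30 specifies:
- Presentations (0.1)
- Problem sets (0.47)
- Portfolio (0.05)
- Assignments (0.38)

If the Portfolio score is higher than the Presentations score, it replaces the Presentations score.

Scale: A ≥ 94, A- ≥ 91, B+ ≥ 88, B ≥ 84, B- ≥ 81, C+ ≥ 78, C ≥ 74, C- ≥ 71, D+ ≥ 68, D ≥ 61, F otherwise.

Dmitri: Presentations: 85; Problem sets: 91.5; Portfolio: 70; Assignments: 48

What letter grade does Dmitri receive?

Portfolio (70) ≤ Presentations (85), so Presentations stays at 85.
Weighted total:
  Presentations 85 × 0.1 = 8.5
  Problem sets 91.5 × 0.47 = 43.005
  Portfolio 70 × 0.05 = 3.5
  Assignments 48 × 0.38 = 18.24
Sum = 73.245
73.245 is ≥ 71 and < 74 → C-

C-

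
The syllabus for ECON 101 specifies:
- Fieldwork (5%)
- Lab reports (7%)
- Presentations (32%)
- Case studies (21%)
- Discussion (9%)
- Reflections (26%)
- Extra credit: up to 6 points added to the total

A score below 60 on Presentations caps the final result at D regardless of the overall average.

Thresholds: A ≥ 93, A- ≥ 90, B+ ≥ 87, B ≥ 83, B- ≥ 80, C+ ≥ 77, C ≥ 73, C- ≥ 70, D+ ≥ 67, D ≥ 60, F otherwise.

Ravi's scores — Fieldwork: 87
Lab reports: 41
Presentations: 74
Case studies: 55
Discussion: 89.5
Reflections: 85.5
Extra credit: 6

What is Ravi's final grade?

Presentations score 74 ≥ 60: minimum met.
Weighted total:
  Fieldwork 87 × 0.05 = 4.35
  Lab reports 41 × 0.07 = 2.87
  Presentations 74 × 0.32 = 23.68
  Case studies 55 × 0.21 = 11.55
  Discussion 89.5 × 0.09 = 8.055
  Reflections 85.5 × 0.26 = 22.23
Sum = 72.735
Extra credit: 72.735 + 6 = 78.735
78.735 is ≥ 77 and < 80 → C+

C+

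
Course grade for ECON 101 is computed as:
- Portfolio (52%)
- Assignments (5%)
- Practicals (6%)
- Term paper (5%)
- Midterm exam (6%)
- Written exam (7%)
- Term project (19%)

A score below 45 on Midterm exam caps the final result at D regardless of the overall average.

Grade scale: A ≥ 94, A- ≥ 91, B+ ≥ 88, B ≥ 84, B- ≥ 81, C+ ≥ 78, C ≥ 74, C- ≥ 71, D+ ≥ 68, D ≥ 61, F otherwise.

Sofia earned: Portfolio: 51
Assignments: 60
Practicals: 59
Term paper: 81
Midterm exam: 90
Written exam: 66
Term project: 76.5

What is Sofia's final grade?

D

Midterm exam score 90 ≥ 45: minimum met.
Weighted total:
  Portfolio 51 × 0.52 = 26.52
  Assignments 60 × 0.05 = 3
  Practicals 59 × 0.06 = 3.54
  Term paper 81 × 0.05 = 4.05
  Midterm exam 90 × 0.06 = 5.4
  Written exam 66 × 0.07 = 4.62
  Term project 76.5 × 0.19 = 14.535
Sum = 61.665
61.665 is ≥ 61 and < 68 → D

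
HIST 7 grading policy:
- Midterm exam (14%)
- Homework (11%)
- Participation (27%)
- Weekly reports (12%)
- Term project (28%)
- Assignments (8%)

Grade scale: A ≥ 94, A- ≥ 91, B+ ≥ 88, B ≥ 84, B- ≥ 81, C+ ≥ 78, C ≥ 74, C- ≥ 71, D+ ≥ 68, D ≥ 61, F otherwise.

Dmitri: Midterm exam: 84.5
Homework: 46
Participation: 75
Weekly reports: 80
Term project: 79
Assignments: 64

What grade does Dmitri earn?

C-

Weighted total:
  Midterm exam 84.5 × 0.14 = 11.83
  Homework 46 × 0.11 = 5.06
  Participation 75 × 0.27 = 20.25
  Weekly reports 80 × 0.12 = 9.6
  Term project 79 × 0.28 = 22.12
  Assignments 64 × 0.08 = 5.12
Sum = 73.98
73.98 is ≥ 71 and < 74 → C-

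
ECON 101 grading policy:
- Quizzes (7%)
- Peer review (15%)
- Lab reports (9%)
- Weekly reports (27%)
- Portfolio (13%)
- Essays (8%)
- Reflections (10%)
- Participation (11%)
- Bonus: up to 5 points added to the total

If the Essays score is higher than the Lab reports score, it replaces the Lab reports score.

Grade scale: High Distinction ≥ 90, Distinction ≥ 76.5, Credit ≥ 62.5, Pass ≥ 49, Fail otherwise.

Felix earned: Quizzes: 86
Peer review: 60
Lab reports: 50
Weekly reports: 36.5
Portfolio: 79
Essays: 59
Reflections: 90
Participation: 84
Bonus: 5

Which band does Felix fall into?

Credit

Essays (59) > Lab reports (50), so Lab reports counts as 59.
Weighted total:
  Quizzes 86 × 0.07 = 6.02
  Peer review 60 × 0.15 = 9
  Lab reports 59 × 0.09 = 5.31
  Weekly reports 36.5 × 0.27 = 9.855
  Portfolio 79 × 0.13 = 10.27
  Essays 59 × 0.08 = 4.72
  Reflections 90 × 0.1 = 9
  Participation 84 × 0.11 = 9.24
Sum = 63.415
Bonus: 63.415 + 5 = 68.415
68.415 is ≥ 62.5 and < 76.5 → Credit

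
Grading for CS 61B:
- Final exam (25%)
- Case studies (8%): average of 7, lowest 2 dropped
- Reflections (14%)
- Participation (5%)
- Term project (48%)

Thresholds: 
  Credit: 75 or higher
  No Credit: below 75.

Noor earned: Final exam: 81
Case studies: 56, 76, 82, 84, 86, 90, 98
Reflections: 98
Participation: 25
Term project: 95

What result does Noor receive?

Credit

Case studies: drop 56, 76 → average of remaining 5 = 440/5 = 88
Weighted total:
  Final exam 81 × 0.25 = 20.25
  Case studies 88 × 0.08 = 7.04
  Reflections 98 × 0.14 = 13.72
  Participation 25 × 0.05 = 1.25
  Term project 95 × 0.48 = 45.6
Sum = 87.86
87.86 ≥ 75 → Credit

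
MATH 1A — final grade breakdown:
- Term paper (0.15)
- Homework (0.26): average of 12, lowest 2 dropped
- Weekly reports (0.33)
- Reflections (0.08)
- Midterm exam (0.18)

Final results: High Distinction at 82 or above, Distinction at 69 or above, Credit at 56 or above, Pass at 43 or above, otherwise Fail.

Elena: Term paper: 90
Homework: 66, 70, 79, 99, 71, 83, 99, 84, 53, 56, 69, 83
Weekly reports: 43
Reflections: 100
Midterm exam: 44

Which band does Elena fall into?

Homework: drop 53, 56 → average of remaining 10 = 803/10 = 80.3
Weighted total:
  Term paper 90 × 0.15 = 13.5
  Homework 80.3 × 0.26 = 20.878
  Weekly reports 43 × 0.33 = 14.19
  Reflections 100 × 0.08 = 8
  Midterm exam 44 × 0.18 = 7.92
Sum = 64.488
64.488 is ≥ 56 and < 69 → Credit

Credit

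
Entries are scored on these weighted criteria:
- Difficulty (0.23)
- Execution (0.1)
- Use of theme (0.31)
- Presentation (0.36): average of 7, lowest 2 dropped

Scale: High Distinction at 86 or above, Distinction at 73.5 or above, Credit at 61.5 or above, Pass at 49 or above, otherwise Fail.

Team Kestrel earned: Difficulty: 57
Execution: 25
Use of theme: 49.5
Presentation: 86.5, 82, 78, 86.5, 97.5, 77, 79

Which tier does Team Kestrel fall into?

Presentation: drop 77, 78 → average of remaining 5 = 431.5/5 = 86.3
Weighted total:
  Difficulty 57 × 0.23 = 13.11
  Execution 25 × 0.1 = 2.5
  Use of theme 49.5 × 0.31 = 15.345
  Presentation 86.3 × 0.36 = 31.068
Sum = 62.023
62.023 is ≥ 61.5 and < 73.5 → Credit

Credit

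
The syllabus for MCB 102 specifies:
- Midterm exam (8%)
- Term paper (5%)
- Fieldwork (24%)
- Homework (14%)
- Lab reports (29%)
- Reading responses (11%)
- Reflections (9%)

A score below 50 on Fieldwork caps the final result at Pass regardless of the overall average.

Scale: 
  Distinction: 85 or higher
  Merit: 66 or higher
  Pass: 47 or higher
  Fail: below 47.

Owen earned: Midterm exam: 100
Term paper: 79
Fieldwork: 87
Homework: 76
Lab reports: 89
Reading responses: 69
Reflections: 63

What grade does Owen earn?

Merit

Fieldwork score 87 ≥ 50: minimum met.
Weighted total:
  Midterm exam 100 × 0.08 = 8
  Term paper 79 × 0.05 = 3.95
  Fieldwork 87 × 0.24 = 20.88
  Homework 76 × 0.14 = 10.64
  Lab reports 89 × 0.29 = 25.81
  Reading responses 69 × 0.11 = 7.59
  Reflections 63 × 0.09 = 5.67
Sum = 82.54
82.54 is ≥ 66 and < 85 → Merit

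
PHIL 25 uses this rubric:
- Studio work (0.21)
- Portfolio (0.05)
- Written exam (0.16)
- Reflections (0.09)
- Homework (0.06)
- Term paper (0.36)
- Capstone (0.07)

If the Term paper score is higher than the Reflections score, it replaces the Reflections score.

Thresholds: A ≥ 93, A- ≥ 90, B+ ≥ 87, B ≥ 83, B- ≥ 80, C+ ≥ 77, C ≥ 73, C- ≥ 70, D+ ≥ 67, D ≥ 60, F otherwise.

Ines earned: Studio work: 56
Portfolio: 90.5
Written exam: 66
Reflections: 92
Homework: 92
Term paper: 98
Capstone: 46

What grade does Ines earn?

Term paper (98) > Reflections (92), so Reflections counts as 98.
Weighted total:
  Studio work 56 × 0.21 = 11.76
  Portfolio 90.5 × 0.05 = 4.525
  Written exam 66 × 0.16 = 10.56
  Reflections 98 × 0.09 = 8.82
  Homework 92 × 0.06 = 5.52
  Term paper 98 × 0.36 = 35.28
  Capstone 46 × 0.07 = 3.22
Sum = 79.685
79.685 is ≥ 77 and < 80 → C+

C+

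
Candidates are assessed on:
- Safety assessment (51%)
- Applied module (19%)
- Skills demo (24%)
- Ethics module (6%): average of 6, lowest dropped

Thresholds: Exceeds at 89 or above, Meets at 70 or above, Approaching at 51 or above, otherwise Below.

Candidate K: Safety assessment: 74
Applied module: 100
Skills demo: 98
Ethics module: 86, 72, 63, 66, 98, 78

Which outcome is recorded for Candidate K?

Ethics module: drop 63 → average of remaining 5 = 400/5 = 80
Weighted total:
  Safety assessment 74 × 0.51 = 37.74
  Applied module 100 × 0.19 = 19
  Skills demo 98 × 0.24 = 23.52
  Ethics module 80 × 0.06 = 4.8
Sum = 85.06
85.06 is ≥ 70 and < 89 → Meets

Meets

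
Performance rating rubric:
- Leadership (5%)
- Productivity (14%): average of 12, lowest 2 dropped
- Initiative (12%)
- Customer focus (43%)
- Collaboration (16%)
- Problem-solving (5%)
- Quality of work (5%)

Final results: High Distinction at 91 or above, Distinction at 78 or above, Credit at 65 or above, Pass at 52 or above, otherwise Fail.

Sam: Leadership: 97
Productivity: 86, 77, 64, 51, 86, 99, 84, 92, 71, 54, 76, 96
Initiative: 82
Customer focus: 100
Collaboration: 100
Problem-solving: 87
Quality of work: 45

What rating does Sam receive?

High Distinction

Productivity: drop 51, 54 → average of remaining 10 = 831/10 = 83.1
Weighted total:
  Leadership 97 × 0.05 = 4.85
  Productivity 83.1 × 0.14 = 11.634
  Initiative 82 × 0.12 = 9.84
  Customer focus 100 × 0.43 = 43
  Collaboration 100 × 0.16 = 16
  Problem-solving 87 × 0.05 = 4.35
  Quality of work 45 × 0.05 = 2.25
Sum = 91.924
91.924 ≥ 91 → High Distinction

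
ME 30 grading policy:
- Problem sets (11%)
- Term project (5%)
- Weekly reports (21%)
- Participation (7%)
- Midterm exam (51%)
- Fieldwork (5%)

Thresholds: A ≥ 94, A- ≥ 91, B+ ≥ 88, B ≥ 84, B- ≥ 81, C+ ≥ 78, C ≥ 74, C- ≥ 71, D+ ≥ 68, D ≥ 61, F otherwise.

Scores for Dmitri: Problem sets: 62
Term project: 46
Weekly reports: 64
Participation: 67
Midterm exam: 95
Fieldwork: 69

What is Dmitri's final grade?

Weighted total:
  Problem sets 62 × 0.11 = 6.82
  Term project 46 × 0.05 = 2.3
  Weekly reports 64 × 0.21 = 13.44
  Participation 67 × 0.07 = 4.69
  Midterm exam 95 × 0.51 = 48.45
  Fieldwork 69 × 0.05 = 3.45
Sum = 79.15
79.15 is ≥ 78 and < 81 → C+

C+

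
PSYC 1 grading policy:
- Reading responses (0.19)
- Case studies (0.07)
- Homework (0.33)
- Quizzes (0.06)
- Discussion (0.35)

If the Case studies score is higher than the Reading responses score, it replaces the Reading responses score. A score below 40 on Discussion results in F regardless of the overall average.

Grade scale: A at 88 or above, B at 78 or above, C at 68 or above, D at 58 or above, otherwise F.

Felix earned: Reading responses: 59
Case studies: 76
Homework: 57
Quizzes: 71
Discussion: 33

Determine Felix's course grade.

Case studies (76) > Reading responses (59), so Reading responses counts as 76.
Discussion score 33 < 40: minimum not met.
Weighted total:
  Reading responses 76 × 0.19 = 14.44
  Case studies 76 × 0.07 = 5.32
  Homework 57 × 0.33 = 18.81
  Quizzes 71 × 0.06 = 4.26
  Discussion 33 × 0.35 = 11.55
Sum = 54.38
Because the Discussion minimum was not met, the result is F.

F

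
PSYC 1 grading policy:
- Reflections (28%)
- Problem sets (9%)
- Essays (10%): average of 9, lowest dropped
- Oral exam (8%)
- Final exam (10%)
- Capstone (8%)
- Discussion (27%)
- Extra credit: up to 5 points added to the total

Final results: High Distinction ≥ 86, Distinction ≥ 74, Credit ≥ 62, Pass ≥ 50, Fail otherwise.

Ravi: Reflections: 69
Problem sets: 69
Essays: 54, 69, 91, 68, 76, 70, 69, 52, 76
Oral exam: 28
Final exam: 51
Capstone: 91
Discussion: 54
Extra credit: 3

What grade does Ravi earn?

Essays: drop 52 → average of remaining 8 = 573/8 = 71.625
Weighted total:
  Reflections 69 × 0.28 = 19.32
  Problem sets 69 × 0.09 = 6.21
  Essays 71.625 × 0.1 = 7.1625
  Oral exam 28 × 0.08 = 2.24
  Final exam 51 × 0.1 = 5.1
  Capstone 91 × 0.08 = 7.28
  Discussion 54 × 0.27 = 14.58
Sum = 61.8925
Extra credit: 61.8925 + 3 = 64.8925
64.8925 is ≥ 62 and < 74 → Credit

Credit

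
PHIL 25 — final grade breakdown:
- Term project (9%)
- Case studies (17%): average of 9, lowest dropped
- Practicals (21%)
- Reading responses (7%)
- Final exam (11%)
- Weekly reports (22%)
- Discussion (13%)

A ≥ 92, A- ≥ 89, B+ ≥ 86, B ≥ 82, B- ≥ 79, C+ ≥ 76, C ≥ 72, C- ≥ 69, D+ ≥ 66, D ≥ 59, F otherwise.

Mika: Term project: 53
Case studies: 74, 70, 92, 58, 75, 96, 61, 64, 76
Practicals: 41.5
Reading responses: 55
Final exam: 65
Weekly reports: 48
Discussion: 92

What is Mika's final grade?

Case studies: drop 58 → average of remaining 8 = 608/8 = 76
Weighted total:
  Term project 53 × 0.09 = 4.77
  Case studies 76 × 0.17 = 12.92
  Practicals 41.5 × 0.21 = 8.715
  Reading responses 55 × 0.07 = 3.85
  Final exam 65 × 0.11 = 7.15
  Weekly reports 48 × 0.22 = 10.56
  Discussion 92 × 0.13 = 11.96
Sum = 59.925
59.925 is ≥ 59 and < 66 → D

D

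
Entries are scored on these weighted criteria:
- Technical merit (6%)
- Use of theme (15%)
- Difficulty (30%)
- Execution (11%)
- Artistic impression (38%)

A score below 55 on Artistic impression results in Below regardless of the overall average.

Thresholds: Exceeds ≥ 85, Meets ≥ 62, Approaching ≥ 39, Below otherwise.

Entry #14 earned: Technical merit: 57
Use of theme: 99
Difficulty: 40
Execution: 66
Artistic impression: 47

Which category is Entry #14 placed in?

Artistic impression score 47 < 55: minimum not met.
Weighted total:
  Technical merit 57 × 0.06 = 3.42
  Use of theme 99 × 0.15 = 14.85
  Difficulty 40 × 0.3 = 12
  Execution 66 × 0.11 = 7.26
  Artistic impression 47 × 0.38 = 17.86
Sum = 55.39
Because the Artistic impression minimum was not met, the result is Below.

Below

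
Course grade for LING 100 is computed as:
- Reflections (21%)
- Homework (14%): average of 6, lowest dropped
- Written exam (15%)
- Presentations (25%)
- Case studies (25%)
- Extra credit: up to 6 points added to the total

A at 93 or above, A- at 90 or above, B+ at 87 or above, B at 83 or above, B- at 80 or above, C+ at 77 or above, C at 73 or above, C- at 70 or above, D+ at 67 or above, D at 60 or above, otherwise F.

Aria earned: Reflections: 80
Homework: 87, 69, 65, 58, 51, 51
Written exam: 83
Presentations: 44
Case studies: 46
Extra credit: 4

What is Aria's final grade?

Homework: drop 51 → average of remaining 5 = 330/5 = 66
Weighted total:
  Reflections 80 × 0.21 = 16.8
  Homework 66 × 0.14 = 9.24
  Written exam 83 × 0.15 = 12.45
  Presentations 44 × 0.25 = 11
  Case studies 46 × 0.25 = 11.5
Sum = 60.99
Extra credit: 60.99 + 4 = 64.99
64.99 is ≥ 60 and < 67 → D

D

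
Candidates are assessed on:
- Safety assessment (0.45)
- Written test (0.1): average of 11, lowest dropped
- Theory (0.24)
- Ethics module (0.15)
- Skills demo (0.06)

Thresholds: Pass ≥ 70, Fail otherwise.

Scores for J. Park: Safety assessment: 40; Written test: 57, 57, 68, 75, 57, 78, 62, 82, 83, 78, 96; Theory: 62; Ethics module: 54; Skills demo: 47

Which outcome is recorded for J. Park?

Fail

Written test: drop 57 → average of remaining 10 = 736/10 = 73.6
Weighted total:
  Safety assessment 40 × 0.45 = 18
  Written test 73.6 × 0.1 = 7.36
  Theory 62 × 0.24 = 14.88
  Ethics module 54 × 0.15 = 8.1
  Skills demo 47 × 0.06 = 2.82
Sum = 51.16
51.16 < 70 → Fail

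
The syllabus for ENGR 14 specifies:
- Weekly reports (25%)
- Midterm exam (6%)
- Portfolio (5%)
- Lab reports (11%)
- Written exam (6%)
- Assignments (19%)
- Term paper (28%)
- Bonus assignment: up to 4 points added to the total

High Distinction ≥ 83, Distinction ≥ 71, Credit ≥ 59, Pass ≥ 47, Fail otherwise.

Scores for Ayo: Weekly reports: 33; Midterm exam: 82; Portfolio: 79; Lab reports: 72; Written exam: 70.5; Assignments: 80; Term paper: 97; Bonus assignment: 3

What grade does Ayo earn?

Weighted total:
  Weekly reports 33 × 0.25 = 8.25
  Midterm exam 82 × 0.06 = 4.92
  Portfolio 79 × 0.05 = 3.95
  Lab reports 72 × 0.11 = 7.92
  Written exam 70.5 × 0.06 = 4.23
  Assignments 80 × 0.19 = 15.2
  Term paper 97 × 0.28 = 27.16
Sum = 71.63
Bonus assignment: 71.63 + 3 = 74.63
74.63 is ≥ 71 and < 83 → Distinction

Distinction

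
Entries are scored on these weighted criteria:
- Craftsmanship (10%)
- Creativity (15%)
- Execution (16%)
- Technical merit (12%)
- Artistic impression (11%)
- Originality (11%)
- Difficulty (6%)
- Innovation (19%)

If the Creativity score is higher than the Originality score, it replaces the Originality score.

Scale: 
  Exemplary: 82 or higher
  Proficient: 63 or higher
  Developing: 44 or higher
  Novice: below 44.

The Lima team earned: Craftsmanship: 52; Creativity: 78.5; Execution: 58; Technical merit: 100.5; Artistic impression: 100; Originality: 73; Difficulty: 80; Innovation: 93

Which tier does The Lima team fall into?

Proficient

Creativity (78.5) > Originality (73), so Originality counts as 78.5.
Weighted total:
  Craftsmanship 52 × 0.1 = 5.2
  Creativity 78.5 × 0.15 = 11.775
  Execution 58 × 0.16 = 9.28
  Technical merit 100.5 × 0.12 = 12.06
  Artistic impression 100 × 0.11 = 11
  Originality 78.5 × 0.11 = 8.635
  Difficulty 80 × 0.06 = 4.8
  Innovation 93 × 0.19 = 17.67
Sum = 80.42
80.42 is ≥ 63 and < 82 → Proficient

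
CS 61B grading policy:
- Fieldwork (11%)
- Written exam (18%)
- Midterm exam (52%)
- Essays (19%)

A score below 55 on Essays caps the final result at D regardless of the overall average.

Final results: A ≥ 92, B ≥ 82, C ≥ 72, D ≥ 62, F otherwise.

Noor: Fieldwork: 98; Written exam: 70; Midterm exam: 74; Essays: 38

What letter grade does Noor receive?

D

Essays score 38 < 55: minimum not met.
Weighted total:
  Fieldwork 98 × 0.11 = 10.78
  Written exam 70 × 0.18 = 12.6
  Midterm exam 74 × 0.52 = 38.48
  Essays 38 × 0.19 = 7.22
Sum = 69.08
69.08 would be D; cap at D applies → D.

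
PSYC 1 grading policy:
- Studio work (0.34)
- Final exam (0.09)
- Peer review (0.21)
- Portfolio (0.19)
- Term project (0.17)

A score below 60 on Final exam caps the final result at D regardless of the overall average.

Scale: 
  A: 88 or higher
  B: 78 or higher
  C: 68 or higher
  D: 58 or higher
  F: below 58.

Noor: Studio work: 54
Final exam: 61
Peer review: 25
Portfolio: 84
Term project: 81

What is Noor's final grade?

Final exam score 61 ≥ 60: minimum met.
Weighted total:
  Studio work 54 × 0.34 = 18.36
  Final exam 61 × 0.09 = 5.49
  Peer review 25 × 0.21 = 5.25
  Portfolio 84 × 0.19 = 15.96
  Term project 81 × 0.17 = 13.77
Sum = 58.83
58.83 is ≥ 58 and < 68 → D

D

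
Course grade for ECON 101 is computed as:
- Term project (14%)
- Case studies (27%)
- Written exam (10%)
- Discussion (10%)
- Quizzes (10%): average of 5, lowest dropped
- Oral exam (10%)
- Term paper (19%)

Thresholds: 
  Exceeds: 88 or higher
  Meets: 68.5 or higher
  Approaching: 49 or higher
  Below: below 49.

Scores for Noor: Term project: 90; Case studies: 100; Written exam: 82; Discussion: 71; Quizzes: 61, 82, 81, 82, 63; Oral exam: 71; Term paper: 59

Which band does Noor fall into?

Meets

Quizzes: drop 61 → average of remaining 4 = 308/4 = 77
Weighted total:
  Term project 90 × 0.14 = 12.6
  Case studies 100 × 0.27 = 27
  Written exam 82 × 0.1 = 8.2
  Discussion 71 × 0.1 = 7.1
  Quizzes 77 × 0.1 = 7.7
  Oral exam 71 × 0.1 = 7.1
  Term paper 59 × 0.19 = 11.21
Sum = 80.91
80.91 is ≥ 68.5 and < 88 → Meets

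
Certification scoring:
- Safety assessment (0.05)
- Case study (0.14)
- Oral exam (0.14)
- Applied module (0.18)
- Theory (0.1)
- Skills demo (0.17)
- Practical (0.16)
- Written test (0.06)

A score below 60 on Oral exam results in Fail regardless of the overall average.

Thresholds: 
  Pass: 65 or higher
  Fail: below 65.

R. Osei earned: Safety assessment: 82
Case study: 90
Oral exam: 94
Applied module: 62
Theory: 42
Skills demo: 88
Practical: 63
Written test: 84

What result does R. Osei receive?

Pass

Oral exam score 94 ≥ 60: minimum met.
Weighted total:
  Safety assessment 82 × 0.05 = 4.1
  Case study 90 × 0.14 = 12.6
  Oral exam 94 × 0.14 = 13.16
  Applied module 62 × 0.18 = 11.16
  Theory 42 × 0.1 = 4.2
  Skills demo 88 × 0.17 = 14.96
  Practical 63 × 0.16 = 10.08
  Written test 84 × 0.06 = 5.04
Sum = 75.3
75.3 ≥ 65 → Pass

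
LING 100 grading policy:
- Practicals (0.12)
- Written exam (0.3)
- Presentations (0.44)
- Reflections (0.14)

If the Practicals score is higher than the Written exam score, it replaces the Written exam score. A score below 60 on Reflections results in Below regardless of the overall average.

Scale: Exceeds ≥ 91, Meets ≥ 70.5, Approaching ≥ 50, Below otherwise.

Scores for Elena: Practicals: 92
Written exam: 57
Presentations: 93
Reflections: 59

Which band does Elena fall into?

Below

Practicals (92) > Written exam (57), so Written exam counts as 92.
Reflections score 59 < 60: minimum not met.
Weighted total:
  Practicals 92 × 0.12 = 11.04
  Written exam 92 × 0.3 = 27.6
  Presentations 93 × 0.44 = 40.92
  Reflections 59 × 0.14 = 8.26
Sum = 87.82
Because the Reflections minimum was not met, the result is Below.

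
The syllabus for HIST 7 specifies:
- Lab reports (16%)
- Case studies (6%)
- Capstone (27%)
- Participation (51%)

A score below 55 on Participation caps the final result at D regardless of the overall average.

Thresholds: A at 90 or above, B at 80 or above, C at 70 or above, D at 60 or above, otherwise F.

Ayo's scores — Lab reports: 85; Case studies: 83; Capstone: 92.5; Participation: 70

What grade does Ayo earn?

C

Participation score 70 ≥ 55: minimum met.
Weighted total:
  Lab reports 85 × 0.16 = 13.6
  Case studies 83 × 0.06 = 4.98
  Capstone 92.5 × 0.27 = 24.975
  Participation 70 × 0.51 = 35.7
Sum = 79.255
79.255 is ≥ 70 and < 80 → C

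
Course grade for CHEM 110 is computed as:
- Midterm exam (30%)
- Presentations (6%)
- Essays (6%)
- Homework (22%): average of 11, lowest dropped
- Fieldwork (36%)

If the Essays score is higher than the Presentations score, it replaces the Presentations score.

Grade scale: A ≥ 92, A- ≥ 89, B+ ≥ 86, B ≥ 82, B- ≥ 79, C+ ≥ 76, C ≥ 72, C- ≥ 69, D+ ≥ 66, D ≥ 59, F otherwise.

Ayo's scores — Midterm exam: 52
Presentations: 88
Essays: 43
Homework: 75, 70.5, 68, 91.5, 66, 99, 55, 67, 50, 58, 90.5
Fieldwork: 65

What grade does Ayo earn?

D

Homework: drop 50 → average of remaining 10 = 740.5/10 = 74.05
Essays (43) ≤ Presentations (88), so Presentations stays at 88.
Weighted total:
  Midterm exam 52 × 0.3 = 15.6
  Presentations 88 × 0.06 = 5.28
  Essays 43 × 0.06 = 2.58
  Homework 74.05 × 0.22 = 16.291
  Fieldwork 65 × 0.36 = 23.4
Sum = 63.151
63.151 is ≥ 59 and < 66 → D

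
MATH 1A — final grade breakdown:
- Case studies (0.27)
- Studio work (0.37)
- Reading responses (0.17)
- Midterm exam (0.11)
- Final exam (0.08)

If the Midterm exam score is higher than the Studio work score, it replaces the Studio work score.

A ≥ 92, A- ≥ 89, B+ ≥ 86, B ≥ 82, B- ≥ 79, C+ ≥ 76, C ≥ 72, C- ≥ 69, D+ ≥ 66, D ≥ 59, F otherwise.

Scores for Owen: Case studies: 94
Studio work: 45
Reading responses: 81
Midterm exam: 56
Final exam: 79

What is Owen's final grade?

Midterm exam (56) > Studio work (45), so Studio work counts as 56.
Weighted total:
  Case studies 94 × 0.27 = 25.38
  Studio work 56 × 0.37 = 20.72
  Reading responses 81 × 0.17 = 13.77
  Midterm exam 56 × 0.11 = 6.16
  Final exam 79 × 0.08 = 6.32
Sum = 72.35
72.35 is ≥ 72 and < 76 → C

C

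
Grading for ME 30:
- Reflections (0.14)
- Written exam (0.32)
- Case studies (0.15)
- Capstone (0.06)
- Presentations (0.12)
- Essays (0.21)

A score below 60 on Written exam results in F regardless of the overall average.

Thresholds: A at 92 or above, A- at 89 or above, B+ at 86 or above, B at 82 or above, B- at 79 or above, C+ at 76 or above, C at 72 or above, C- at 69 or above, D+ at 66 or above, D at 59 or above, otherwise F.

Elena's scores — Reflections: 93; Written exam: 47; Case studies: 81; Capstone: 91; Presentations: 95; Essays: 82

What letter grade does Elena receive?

F

Written exam score 47 < 60: minimum not met.
Weighted total:
  Reflections 93 × 0.14 = 13.02
  Written exam 47 × 0.32 = 15.04
  Case studies 81 × 0.15 = 12.15
  Capstone 91 × 0.06 = 5.46
  Presentations 95 × 0.12 = 11.4
  Essays 82 × 0.21 = 17.22
Sum = 74.29
Because the Written exam minimum was not met, the result is F.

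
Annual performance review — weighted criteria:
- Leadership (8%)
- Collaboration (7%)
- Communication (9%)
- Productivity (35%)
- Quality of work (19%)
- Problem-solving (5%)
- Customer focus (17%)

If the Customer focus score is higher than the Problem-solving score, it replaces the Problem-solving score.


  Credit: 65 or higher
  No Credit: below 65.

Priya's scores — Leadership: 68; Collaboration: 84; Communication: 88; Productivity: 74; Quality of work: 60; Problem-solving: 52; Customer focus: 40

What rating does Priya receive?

Credit

Customer focus (40) ≤ Problem-solving (52), so Problem-solving stays at 52.
Weighted total:
  Leadership 68 × 0.08 = 5.44
  Collaboration 84 × 0.07 = 5.88
  Communication 88 × 0.09 = 7.92
  Productivity 74 × 0.35 = 25.9
  Quality of work 60 × 0.19 = 11.4
  Problem-solving 52 × 0.05 = 2.6
  Customer focus 40 × 0.17 = 6.8
Sum = 65.94
65.94 ≥ 65 → Credit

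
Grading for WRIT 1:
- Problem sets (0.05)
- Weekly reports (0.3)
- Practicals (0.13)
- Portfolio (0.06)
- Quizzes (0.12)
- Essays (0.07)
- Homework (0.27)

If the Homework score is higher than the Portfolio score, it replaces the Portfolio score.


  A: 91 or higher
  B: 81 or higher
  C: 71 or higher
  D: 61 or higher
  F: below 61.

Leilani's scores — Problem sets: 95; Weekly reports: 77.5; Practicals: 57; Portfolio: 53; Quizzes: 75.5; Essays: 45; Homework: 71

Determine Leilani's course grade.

Homework (71) > Portfolio (53), so Portfolio counts as 71.
Weighted total:
  Problem sets 95 × 0.05 = 4.75
  Weekly reports 77.5 × 0.3 = 23.25
  Practicals 57 × 0.13 = 7.41
  Portfolio 71 × 0.06 = 4.26
  Quizzes 75.5 × 0.12 = 9.06
  Essays 45 × 0.07 = 3.15
  Homework 71 × 0.27 = 19.17
Sum = 71.05
71.05 is ≥ 71 and < 81 → C

C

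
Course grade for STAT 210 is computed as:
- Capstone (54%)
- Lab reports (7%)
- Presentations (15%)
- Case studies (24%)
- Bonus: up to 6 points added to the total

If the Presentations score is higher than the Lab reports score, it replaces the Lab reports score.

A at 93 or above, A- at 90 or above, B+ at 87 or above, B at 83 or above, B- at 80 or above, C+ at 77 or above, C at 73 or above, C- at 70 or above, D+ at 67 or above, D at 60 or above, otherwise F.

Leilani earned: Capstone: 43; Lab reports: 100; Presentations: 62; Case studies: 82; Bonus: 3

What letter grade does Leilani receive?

D

Presentations (62) ≤ Lab reports (100), so Lab reports stays at 100.
Weighted total:
  Capstone 43 × 0.54 = 23.22
  Lab reports 100 × 0.07 = 7
  Presentations 62 × 0.15 = 9.3
  Case studies 82 × 0.24 = 19.68
Sum = 59.2
Bonus: 59.2 + 3 = 62.2
62.2 is ≥ 60 and < 67 → D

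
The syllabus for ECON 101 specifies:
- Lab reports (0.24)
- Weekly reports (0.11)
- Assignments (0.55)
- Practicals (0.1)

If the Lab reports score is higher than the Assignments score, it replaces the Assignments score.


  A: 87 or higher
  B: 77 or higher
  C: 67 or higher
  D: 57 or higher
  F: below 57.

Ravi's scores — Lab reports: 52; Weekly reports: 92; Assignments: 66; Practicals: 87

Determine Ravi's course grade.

Lab reports (52) ≤ Assignments (66), so Assignments stays at 66.
Weighted total:
  Lab reports 52 × 0.24 = 12.48
  Weekly reports 92 × 0.11 = 10.12
  Assignments 66 × 0.55 = 36.3
  Practicals 87 × 0.1 = 8.7
Sum = 67.6
67.6 is ≥ 67 and < 77 → C

C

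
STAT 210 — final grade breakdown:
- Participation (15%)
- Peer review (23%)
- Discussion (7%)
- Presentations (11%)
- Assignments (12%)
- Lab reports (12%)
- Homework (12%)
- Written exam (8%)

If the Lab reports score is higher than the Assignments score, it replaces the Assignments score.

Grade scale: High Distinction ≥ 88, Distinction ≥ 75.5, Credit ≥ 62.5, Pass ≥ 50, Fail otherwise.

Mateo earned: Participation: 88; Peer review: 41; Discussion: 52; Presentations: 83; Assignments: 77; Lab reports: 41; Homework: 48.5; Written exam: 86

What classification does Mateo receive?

Lab reports (41) ≤ Assignments (77), so Assignments stays at 77.
Weighted total:
  Participation 88 × 0.15 = 13.2
  Peer review 41 × 0.23 = 9.43
  Discussion 52 × 0.07 = 3.64
  Presentations 83 × 0.11 = 9.13
  Assignments 77 × 0.12 = 9.24
  Lab reports 41 × 0.12 = 4.92
  Homework 48.5 × 0.12 = 5.82
  Written exam 86 × 0.08 = 6.88
Sum = 62.26
62.26 is ≥ 50 and < 62.5 → Pass

Pass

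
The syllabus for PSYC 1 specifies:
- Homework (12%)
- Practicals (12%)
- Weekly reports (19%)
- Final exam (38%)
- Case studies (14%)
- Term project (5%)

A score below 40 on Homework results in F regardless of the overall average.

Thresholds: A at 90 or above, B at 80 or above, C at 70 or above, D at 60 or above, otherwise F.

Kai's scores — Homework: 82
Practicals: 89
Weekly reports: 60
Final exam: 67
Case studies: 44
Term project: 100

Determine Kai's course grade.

D

Homework score 82 ≥ 40: minimum met.
Weighted total:
  Homework 82 × 0.12 = 9.84
  Practicals 89 × 0.12 = 10.68
  Weekly reports 60 × 0.19 = 11.4
  Final exam 67 × 0.38 = 25.46
  Case studies 44 × 0.14 = 6.16
  Term project 100 × 0.05 = 5
Sum = 68.54
68.54 is ≥ 60 and < 70 → D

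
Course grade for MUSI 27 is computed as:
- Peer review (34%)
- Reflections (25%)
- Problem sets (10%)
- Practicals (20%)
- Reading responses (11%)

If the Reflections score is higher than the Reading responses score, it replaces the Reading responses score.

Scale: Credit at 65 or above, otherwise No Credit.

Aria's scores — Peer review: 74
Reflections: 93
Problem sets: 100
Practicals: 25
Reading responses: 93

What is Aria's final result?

Credit

Reflections (93) ≤ Reading responses (93), so Reading responses stays at 93.
Weighted total:
  Peer review 74 × 0.34 = 25.16
  Reflections 93 × 0.25 = 23.25
  Problem sets 100 × 0.1 = 10
  Practicals 25 × 0.2 = 5
  Reading responses 93 × 0.11 = 10.23
Sum = 73.64
73.64 ≥ 65 → Credit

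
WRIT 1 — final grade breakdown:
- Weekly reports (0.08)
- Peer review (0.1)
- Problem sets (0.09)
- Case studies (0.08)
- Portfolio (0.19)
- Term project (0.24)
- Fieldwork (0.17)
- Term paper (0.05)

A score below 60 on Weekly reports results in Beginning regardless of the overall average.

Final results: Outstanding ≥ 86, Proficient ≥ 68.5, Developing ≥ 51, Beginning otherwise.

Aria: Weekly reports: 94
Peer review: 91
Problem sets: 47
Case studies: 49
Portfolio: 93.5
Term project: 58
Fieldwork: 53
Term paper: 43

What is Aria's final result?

Developing

Weekly reports score 94 ≥ 60: minimum met.
Weighted total:
  Weekly reports 94 × 0.08 = 7.52
  Peer review 91 × 0.1 = 9.1
  Problem sets 47 × 0.09 = 4.23
  Case studies 49 × 0.08 = 3.92
  Portfolio 93.5 × 0.19 = 17.765
  Term project 58 × 0.24 = 13.92
  Fieldwork 53 × 0.17 = 9.01
  Term paper 43 × 0.05 = 2.15
Sum = 67.615
67.615 is ≥ 51 and < 68.5 → Developing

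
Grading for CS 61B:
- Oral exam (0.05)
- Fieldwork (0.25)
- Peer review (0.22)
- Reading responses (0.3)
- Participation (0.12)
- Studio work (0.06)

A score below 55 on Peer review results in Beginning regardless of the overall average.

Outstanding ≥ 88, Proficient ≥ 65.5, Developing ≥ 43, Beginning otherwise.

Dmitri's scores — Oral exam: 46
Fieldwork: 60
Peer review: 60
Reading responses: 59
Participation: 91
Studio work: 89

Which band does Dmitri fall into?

Developing

Peer review score 60 ≥ 55: minimum met.
Weighted total:
  Oral exam 46 × 0.05 = 2.3
  Fieldwork 60 × 0.25 = 15
  Peer review 60 × 0.22 = 13.2
  Reading responses 59 × 0.3 = 17.7
  Participation 91 × 0.12 = 10.92
  Studio work 89 × 0.06 = 5.34
Sum = 64.46
64.46 is ≥ 43 and < 65.5 → Developing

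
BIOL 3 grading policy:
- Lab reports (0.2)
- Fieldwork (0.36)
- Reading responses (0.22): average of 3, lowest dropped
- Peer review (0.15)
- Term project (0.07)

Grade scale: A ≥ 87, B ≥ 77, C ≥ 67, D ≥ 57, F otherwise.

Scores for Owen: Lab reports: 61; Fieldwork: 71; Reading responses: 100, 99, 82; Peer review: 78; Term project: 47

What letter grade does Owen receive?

C

Reading responses: drop 82 → average of remaining 2 = 199/2 = 99.5
Weighted total:
  Lab reports 61 × 0.2 = 12.2
  Fieldwork 71 × 0.36 = 25.56
  Reading responses 99.5 × 0.22 = 21.89
  Peer review 78 × 0.15 = 11.7
  Term project 47 × 0.07 = 3.29
Sum = 74.64
74.64 is ≥ 67 and < 77 → C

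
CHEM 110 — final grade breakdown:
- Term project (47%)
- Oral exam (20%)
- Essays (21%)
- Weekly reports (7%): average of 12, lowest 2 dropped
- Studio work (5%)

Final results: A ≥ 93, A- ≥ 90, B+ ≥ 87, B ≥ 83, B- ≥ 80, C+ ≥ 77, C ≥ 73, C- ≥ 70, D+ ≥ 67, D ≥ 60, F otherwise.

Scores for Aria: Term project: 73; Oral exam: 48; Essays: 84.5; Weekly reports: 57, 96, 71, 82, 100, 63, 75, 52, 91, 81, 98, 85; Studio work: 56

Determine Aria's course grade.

Weekly reports: drop 52, 57 → average of remaining 10 = 842/10 = 84.2
Weighted total:
  Term project 73 × 0.47 = 34.31
  Oral exam 48 × 0.2 = 9.6
  Essays 84.5 × 0.21 = 17.745
  Weekly reports 84.2 × 0.07 = 5.894
  Studio work 56 × 0.05 = 2.8
Sum = 70.349
70.349 is ≥ 70 and < 73 → C-

C-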